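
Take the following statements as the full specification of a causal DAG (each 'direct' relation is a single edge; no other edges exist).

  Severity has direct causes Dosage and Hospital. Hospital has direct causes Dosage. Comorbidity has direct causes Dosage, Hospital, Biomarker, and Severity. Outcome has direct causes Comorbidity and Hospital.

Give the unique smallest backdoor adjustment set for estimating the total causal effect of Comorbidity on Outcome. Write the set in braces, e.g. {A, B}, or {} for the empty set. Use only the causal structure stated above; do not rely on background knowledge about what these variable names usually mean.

Variables eligible for adjustment (non-descendants of Comorbidity, excluding Comorbidity and Outcome): {Biomarker, Dosage, Hospital, Severity}.
Backdoor paths from Comorbidity to Outcome:
  P1: Comorbidity <- Dosage -> Hospital -> Outcome
  P2: Comorbidity <- Dosage -> Severity <- Hospital -> Outcome
  P3: Comorbidity <- Hospital -> Outcome
  P4: Comorbidity <- Severity <- Dosage -> Hospital -> Outcome
  P5: Comorbidity <- Severity <- Hospital -> Outcome
The empty set is not sufficient: P1 (Comorbidity <- Dosage -> Hospital -> Outcome) has no collider blocking it and no conditioned non-collider, so it is open.
Try {Hospital}:
  P1: blocked at chain node Hospital ∈ conditioning set.
  P2: blocked at collider Severity (neither it nor any descendant is in the conditioning set).
  P3: blocked at fork node Hospital ∈ conditioning set.
  P4: blocked at chain node Hospital ∈ conditioning set.
  P5: blocked at fork node Hospital ∈ conditioning set.
{Hospital} contains no descendant of Comorbidity and blocks every backdoor path.
No other singleton works — e.g. {Dosage} leaves P3 open — so {Hospital} is the unique smallest valid adjustment set.

{Hospital}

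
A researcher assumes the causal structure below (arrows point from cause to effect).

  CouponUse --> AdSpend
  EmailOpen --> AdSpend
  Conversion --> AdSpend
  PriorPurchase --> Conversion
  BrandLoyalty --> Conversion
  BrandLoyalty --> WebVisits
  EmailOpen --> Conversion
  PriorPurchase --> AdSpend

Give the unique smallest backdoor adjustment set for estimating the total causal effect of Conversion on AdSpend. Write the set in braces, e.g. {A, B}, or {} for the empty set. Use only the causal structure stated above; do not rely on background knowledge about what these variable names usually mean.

Variables eligible for adjustment (non-descendants of Conversion, excluding Conversion and AdSpend): {BrandLoyalty, CouponUse, EmailOpen, PriorPurchase, WebVisits}.
Backdoor paths from Conversion to AdSpend:
  P1: Conversion <- PriorPurchase -> AdSpend
  P2: Conversion <- EmailOpen -> AdSpend
The empty set is not sufficient: P1 (Conversion <- PriorPurchase -> AdSpend) has no collider blocking it and no conditioned non-collider, so it is open.
Try {EmailOpen, PriorPurchase}:
  P1: blocked at fork node PriorPurchase ∈ conditioning set.
  P2: blocked at fork node EmailOpen ∈ conditioning set.
{EmailOpen, PriorPurchase} contains no descendant of Conversion and blocks every backdoor path.
Every element of {EmailOpen, PriorPurchase} is needed (dropping EmailOpen leaves P2 open; dropping PriorPurchase leaves P1 open), so no proper subset is valid.
Among all size-2 subsets of the eligible variables, only {EmailOpen, PriorPurchase} blocks every backdoor path, so it is the unique smallest valid adjustment set.

{EmailOpen, PriorPurchase}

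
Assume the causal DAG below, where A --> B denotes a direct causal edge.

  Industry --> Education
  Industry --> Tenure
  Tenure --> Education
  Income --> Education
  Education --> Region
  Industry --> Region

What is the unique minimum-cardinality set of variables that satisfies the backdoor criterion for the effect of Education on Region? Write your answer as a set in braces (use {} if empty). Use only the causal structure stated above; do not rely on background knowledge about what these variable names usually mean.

Variables eligible for adjustment (non-descendants of Education, excluding Education and Region): {Income, Industry, Tenure}.
Backdoor paths from Education to Region:
  P1: Education <- Industry -> Region
  P2: Education <- Tenure <- Industry -> Region
The empty set is not sufficient: P1 (Education <- Industry -> Region) has no collider blocking it and no conditioned non-collider, so it is open.
Try {Industry}:
  P1: blocked at fork node Industry ∈ conditioning set.
  P2: blocked at fork node Industry ∈ conditioning set.
{Industry} contains no descendant of Education and blocks every backdoor path.
No other singleton works — e.g. {Income} leaves P1 open — so {Industry} is the unique smallest valid adjustment set.

{Industry}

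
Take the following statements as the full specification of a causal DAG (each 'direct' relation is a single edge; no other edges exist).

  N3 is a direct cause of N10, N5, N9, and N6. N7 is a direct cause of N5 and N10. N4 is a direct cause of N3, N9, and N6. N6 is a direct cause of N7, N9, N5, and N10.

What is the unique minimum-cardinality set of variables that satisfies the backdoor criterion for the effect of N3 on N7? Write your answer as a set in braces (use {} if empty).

{N4}

Variables eligible for adjustment (non-descendants of N3, excluding N3 and N7): {N4}.
Backdoor paths from N3 to N7:
  P1: N3 <- N4 -> N6 -> N7
  P2: N3 <- N4 -> N6 -> N10 <- N7
  P3: N3 <- N4 -> N6 -> N5 <- N7
  P4: N3 <- N4 -> N9 <- N6 -> N7
  P5: N3 <- N4 -> N9 <- N6 -> N10 <- N7
  P6: N3 <- N4 -> N9 <- N6 -> N5 <- N7
The empty set is not sufficient: P1 (N3 <- N4 -> N6 -> N7) has no collider blocking it and no conditioned non-collider, so it is open.
Try {N4}:
  P1: blocked at fork node N4 ∈ conditioning set.
  P2: blocked at fork node N4 ∈ conditioning set.
  P3: blocked at fork node N4 ∈ conditioning set.
  P4: blocked at fork node N4 ∈ conditioning set.
  P5: blocked at fork node N4 ∈ conditioning set.
  P6: blocked at fork node N4 ∈ conditioning set.
{N4} contains no descendant of N3 and blocks every backdoor path.
{N4} is the unique smallest valid adjustment set.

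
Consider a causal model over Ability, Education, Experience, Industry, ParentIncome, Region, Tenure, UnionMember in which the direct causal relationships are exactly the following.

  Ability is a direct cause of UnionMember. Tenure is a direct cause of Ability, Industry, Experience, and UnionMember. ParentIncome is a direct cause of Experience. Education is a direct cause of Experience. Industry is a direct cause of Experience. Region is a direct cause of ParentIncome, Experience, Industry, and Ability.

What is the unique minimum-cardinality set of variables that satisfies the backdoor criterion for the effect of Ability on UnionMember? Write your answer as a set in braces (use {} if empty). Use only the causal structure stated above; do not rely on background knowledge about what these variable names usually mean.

{Tenure}

Variables eligible for adjustment (non-descendants of Ability, excluding Ability and UnionMember): {Education, Experience, Industry, ParentIncome, Region, Tenure}.
Backdoor paths from Ability to UnionMember:
  P1: Ability <- Region -> ParentIncome -> Experience <- Tenure -> UnionMember
  P2: Ability <- Region -> ParentIncome -> Experience <- Industry <- Tenure -> UnionMember
  P3: Ability <- Region -> Industry <- Tenure -> UnionMember
  P4: Ability <- Region -> Industry -> Experience <- Tenure -> UnionMember
  P5: Ability <- Region -> Experience <- Tenure -> UnionMember
  P6: Ability <- Region -> Experience <- Industry <- Tenure -> UnionMember
  P7: Ability <- Tenure -> UnionMember
The empty set is not sufficient: P7 (Ability <- Tenure -> UnionMember) has no collider blocking it and no conditioned non-collider, so it is open.
Try {Tenure}:
  P1: blocked at collider Experience (neither it nor any descendant is in the conditioning set).
  P2: blocked at collider Experience (neither it nor any descendant is in the conditioning set).
  P3: blocked at collider Industry (neither it nor any descendant is in the conditioning set).
  P4: blocked at collider Experience (neither it nor any descendant is in the conditioning set).
  P5: blocked at collider Experience (neither it nor any descendant is in the conditioning set).
  P6: blocked at collider Experience (neither it nor any descendant is in the conditioning set).
  P7: blocked at fork node Tenure ∈ conditioning set.
{Tenure} contains no descendant of Ability and blocks every backdoor path.
No other singleton works — e.g. {Region} leaves P7 open — so {Tenure} is the unique smallest valid adjustment set.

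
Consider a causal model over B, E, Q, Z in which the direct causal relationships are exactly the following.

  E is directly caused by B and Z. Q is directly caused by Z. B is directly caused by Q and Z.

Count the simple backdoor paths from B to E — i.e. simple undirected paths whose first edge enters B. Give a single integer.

2

A backdoor path from B to E is any simple undirected path whose first edge points into B (i.e. leaves B via a parent).
Parents of B: {Q, Z}.
Enumerating:
  P1: B <- Z -> E
  P2: B <- Q <- Z -> E
That exhausts the simple backdoor paths. Count: 2.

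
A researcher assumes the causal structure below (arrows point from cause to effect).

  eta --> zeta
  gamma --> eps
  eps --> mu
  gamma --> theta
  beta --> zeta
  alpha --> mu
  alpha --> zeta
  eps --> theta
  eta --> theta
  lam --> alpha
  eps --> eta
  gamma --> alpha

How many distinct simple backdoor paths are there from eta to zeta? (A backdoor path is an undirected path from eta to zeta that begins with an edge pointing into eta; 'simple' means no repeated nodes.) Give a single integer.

3

A backdoor path from eta to zeta is any simple undirected path whose first edge points into eta (i.e. leaves eta via a parent).
Parents of eta: {eps}.
Enumerating:
  P1: eta <- eps <- gamma -> alpha -> zeta
  P2: eta <- eps -> theta <- gamma -> alpha -> zeta
  P3: eta <- eps -> mu <- alpha -> zeta
That exhausts the simple backdoor paths. Count: 3.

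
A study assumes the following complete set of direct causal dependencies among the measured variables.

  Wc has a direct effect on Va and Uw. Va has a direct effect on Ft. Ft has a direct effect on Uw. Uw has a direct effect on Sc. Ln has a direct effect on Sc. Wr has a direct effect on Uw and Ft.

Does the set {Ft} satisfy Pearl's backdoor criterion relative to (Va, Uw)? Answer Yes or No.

No

Backdoor paths from Va to Uw (paths whose first edge points into Va):
  P1: Va <- Wc -> Uw
Condition 1 (no descendant of Va in the set): FAILS — Ft is a descendant of Va.
Condition 2 (every backdoor path blocked by {Ft}):
  P1: open — no interior node is in the conditioning set.
{Ft} does not satisfy the backdoor criterion.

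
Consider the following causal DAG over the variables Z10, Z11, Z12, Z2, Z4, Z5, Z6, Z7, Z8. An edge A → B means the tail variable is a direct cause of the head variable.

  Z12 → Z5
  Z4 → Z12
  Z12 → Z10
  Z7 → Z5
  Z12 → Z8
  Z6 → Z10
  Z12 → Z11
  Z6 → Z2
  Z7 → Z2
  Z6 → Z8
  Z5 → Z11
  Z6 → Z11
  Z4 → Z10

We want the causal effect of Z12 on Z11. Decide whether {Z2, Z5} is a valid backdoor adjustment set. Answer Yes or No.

No

Backdoor paths from Z12 to Z11 (paths whose first edge points into Z12):
  P1: Z12 <- Z4 -> Z10 <- Z6 -> Z2 <- Z7 -> Z5 -> Z11
  P2: Z12 <- Z4 -> Z10 <- Z6 -> Z11
Condition 1 (no descendant of Z12 in the set): FAILS — Z5 is a descendant of Z12.
Condition 2 (every backdoor path blocked by {Z2, Z5}):
  P1: blocked at collider Z10 (neither it nor any descendant is in the conditioning set).
  P2: blocked at collider Z10 (neither it nor any descendant is in the conditioning set).
{Z2, Z5} does not satisfy the backdoor criterion.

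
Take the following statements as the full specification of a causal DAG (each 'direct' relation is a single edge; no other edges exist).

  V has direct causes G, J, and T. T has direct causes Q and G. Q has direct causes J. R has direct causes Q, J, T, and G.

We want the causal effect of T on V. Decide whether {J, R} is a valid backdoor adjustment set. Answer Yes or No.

Backdoor paths from T to V (paths whose first edge points into T):
  P1: T <- G -> V
  P2: T <- G -> R <- J -> V
  P3: T <- G -> R <- Q <- J -> V
  P4: T <- Q <- J -> V
  P5: T <- Q <- J -> R <- G -> V
  P6: T <- Q -> R <- G -> V
  P7: T <- Q -> R <- J -> V
Condition 1 (no descendant of T in the set): FAILS — R is a descendant of T.
Condition 2 (every backdoor path blocked by {J, R}):
  P1: open — no interior node is in the conditioning set.
  P2: blocked at fork node J ∈ conditioning set.
  P3: blocked at fork node J ∈ conditioning set.
  P4: blocked at fork node J ∈ conditioning set.
  P5: blocked at fork node J ∈ conditioning set.
  P6: open — collider(s) R are conditioned on (or have a conditioned descendant) and no non-collider on the path is in the set.
  P7: blocked at fork node J ∈ conditioning set.
{J, R} does not satisfy the backdoor criterion.

No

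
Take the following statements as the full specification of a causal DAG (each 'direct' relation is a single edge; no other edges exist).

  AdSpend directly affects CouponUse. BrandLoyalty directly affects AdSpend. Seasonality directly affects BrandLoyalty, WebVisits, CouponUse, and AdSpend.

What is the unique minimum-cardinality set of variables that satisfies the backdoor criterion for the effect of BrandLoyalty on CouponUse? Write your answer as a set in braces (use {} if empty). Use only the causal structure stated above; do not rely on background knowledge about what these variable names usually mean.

Variables eligible for adjustment (non-descendants of BrandLoyalty, excluding BrandLoyalty and CouponUse): {Seasonality, WebVisits}.
Backdoor paths from BrandLoyalty to CouponUse:
  P1: BrandLoyalty <- Seasonality -> AdSpend -> CouponUse
  P2: BrandLoyalty <- Seasonality -> CouponUse
The empty set is not sufficient: P1 (BrandLoyalty <- Seasonality -> AdSpend -> CouponUse) has no collider blocking it and no conditioned non-collider, so it is open.
Try {Seasonality}:
  P1: blocked at fork node Seasonality ∈ conditioning set.
  P2: blocked at fork node Seasonality ∈ conditioning set.
{Seasonality} contains no descendant of BrandLoyalty and blocks every backdoor path.
No other singleton works — e.g. {WebVisits} leaves P1 open — so {Seasonality} is the unique smallest valid adjustment set.

{Seasonality}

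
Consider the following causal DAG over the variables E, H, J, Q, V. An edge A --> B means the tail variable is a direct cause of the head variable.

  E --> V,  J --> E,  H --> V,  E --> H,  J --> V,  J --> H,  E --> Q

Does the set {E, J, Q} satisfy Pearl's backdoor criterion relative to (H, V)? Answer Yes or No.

Yes

Backdoor paths from H to V (paths whose first edge points into H):
  P1: H <- J -> E -> V
  P2: H <- J -> V
  P3: H <- E <- J -> V
  P4: H <- E -> V
Condition 1 (no descendant of H in the set): holds — descendants of H are {V}; none are in {E, J, Q}.
Condition 2 (every backdoor path blocked by {E, J, Q}):
  P1: blocked at fork node J ∈ conditioning set.
  P2: blocked at fork node J ∈ conditioning set.
  P3: blocked at chain node E ∈ conditioning set.
  P4: blocked at fork node E ∈ conditioning set.
{E, J, Q} satisfies the backdoor criterion.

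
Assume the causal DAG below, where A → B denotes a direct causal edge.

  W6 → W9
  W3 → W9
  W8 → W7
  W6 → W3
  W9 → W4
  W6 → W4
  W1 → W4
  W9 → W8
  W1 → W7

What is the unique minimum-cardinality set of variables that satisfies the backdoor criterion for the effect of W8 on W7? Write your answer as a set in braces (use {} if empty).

Variables eligible for adjustment (non-descendants of W8, excluding W8 and W7): {W1, W3, W4, W6, W9}.
Backdoor paths from W8 to W7:
  P1: W8 <- W9 <- W6 -> W4 <- W1 -> W7
  P2: W8 <- W9 <- W3 <- W6 -> W4 <- W1 -> W7
  P3: W8 <- W9 -> W4 <- W1 -> W7
Each backdoor path contains an unconditioned collider, so every path is already blocked with the empty conditioning set:
  P1: blocked at collider W4 (neither it nor any descendant is in the conditioning set).
  P2: blocked at collider W4 (neither it nor any descendant is in the conditioning set).
  P3: blocked at collider W4 (neither it nor any descendant is in the conditioning set).
The empty set is therefore the unique smallest valid set.

{}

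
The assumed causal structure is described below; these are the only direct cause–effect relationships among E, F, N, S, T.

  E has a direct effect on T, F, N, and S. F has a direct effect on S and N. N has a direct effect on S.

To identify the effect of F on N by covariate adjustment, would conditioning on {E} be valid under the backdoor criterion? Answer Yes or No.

Backdoor paths from F to N (paths whose first edge points into F):
  P1: F <- E -> N
  P2: F <- E -> S <- N
Condition 1 (no descendant of F in the set): holds — descendants of F are {N, S}; none are in {E}.
Condition 2 (every backdoor path blocked by {E}):
  P1: blocked at fork node E ∈ conditioning set.
  P2: blocked at fork node E ∈ conditioning set.
{E} satisfies the backdoor criterion.

Yes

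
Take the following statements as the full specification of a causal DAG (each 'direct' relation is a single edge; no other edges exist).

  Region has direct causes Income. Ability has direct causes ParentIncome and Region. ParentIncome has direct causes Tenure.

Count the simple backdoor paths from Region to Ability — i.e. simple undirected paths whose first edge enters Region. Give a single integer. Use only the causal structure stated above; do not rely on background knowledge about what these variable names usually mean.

0

A backdoor path from Region to Ability is any simple undirected path whose first edge points into Region (i.e. leaves Region via a parent).
Parents of Region: {Income}.
No simple path from any parent of Region reaches Ability without revisiting Region, so there are no backdoor paths.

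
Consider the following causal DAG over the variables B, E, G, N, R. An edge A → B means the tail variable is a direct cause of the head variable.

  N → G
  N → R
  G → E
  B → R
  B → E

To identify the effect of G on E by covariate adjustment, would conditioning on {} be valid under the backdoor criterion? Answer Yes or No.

Backdoor paths from G to E (paths whose first edge points into G):
  P1: G <- N -> R <- B -> E
Condition 1 (no descendant of G in the set): holds — descendants of G are {E}; none are in {}.
Condition 2 (every backdoor path blocked by {}):
  P1: blocked at collider R (neither it nor any descendant is in the conditioning set).
{} satisfies the backdoor criterion.

Yes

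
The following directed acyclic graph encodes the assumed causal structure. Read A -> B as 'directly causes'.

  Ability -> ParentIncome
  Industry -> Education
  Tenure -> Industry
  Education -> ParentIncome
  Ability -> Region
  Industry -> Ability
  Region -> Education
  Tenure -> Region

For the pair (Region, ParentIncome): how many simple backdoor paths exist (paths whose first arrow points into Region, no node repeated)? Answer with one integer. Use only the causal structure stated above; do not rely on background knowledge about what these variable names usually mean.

4

A backdoor path from Region to ParentIncome is any simple undirected path whose first edge points into Region (i.e. leaves Region via a parent).
Parents of Region: {Ability, Tenure}.
Enumerating:
  P1: Region <- Tenure -> Industry -> Ability -> ParentIncome
  P2: Region <- Tenure -> Industry -> Education -> ParentIncome
  P3: Region <- Ability <- Industry -> Education -> ParentIncome
  P4: Region <- Ability -> ParentIncome
That exhausts the simple backdoor paths. Count: 4.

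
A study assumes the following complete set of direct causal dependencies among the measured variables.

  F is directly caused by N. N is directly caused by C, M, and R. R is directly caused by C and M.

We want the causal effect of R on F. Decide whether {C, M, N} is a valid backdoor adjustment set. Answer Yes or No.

Backdoor paths from R to F (paths whose first edge points into R):
  P1: R <- C -> N -> F
  P2: R <- M -> N -> F
Condition 1 (no descendant of R in the set): FAILS — N is a descendant of R.
Condition 2 (every backdoor path blocked by {C, M, N}):
  P1: blocked at fork node C ∈ conditioning set.
  P2: blocked at fork node M ∈ conditioning set.
{C, M, N} does not satisfy the backdoor criterion.

No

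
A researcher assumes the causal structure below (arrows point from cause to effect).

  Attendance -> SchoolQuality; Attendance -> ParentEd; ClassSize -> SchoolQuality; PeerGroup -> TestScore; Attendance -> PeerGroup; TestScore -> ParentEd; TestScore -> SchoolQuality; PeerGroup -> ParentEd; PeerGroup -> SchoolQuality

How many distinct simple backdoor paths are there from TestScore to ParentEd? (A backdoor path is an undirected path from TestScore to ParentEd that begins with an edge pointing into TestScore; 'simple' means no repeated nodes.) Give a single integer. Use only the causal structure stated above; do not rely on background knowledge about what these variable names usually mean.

A backdoor path from TestScore to ParentEd is any simple undirected path whose first edge points into TestScore (i.e. leaves TestScore via a parent).
Parents of TestScore: {PeerGroup}.
Enumerating:
  P1: TestScore <- PeerGroup <- Attendance -> ParentEd
  P2: TestScore <- PeerGroup -> SchoolQuality <- Attendance -> ParentEd
  P3: TestScore <- PeerGroup -> ParentEd
That exhausts the simple backdoor paths. Count: 3.

3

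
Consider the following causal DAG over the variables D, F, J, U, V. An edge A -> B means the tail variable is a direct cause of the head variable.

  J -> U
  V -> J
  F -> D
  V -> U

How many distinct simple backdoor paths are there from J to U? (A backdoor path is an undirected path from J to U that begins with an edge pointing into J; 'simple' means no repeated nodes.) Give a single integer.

A backdoor path from J to U is any simple undirected path whose first edge points into J (i.e. leaves J via a parent).
Parents of J: {V}.
Enumerating:
  P1: J <- V -> U
That exhausts the simple backdoor paths. Count: 1.

1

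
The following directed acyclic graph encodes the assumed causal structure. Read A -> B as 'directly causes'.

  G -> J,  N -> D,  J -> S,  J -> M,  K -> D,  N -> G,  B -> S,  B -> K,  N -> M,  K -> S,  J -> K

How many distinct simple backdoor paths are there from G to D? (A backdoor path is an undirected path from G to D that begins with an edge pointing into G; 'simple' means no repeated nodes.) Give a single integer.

4

A backdoor path from G to D is any simple undirected path whose first edge points into G (i.e. leaves G via a parent).
Parents of G: {N}.
Enumerating:
  P1: G <- N -> D
  P2: G <- N -> M <- J -> K -> D
  P3: G <- N -> M <- J -> S <- B -> K -> D
  P4: G <- N -> M <- J -> S <- K -> D
That exhausts the simple backdoor paths. Count: 4.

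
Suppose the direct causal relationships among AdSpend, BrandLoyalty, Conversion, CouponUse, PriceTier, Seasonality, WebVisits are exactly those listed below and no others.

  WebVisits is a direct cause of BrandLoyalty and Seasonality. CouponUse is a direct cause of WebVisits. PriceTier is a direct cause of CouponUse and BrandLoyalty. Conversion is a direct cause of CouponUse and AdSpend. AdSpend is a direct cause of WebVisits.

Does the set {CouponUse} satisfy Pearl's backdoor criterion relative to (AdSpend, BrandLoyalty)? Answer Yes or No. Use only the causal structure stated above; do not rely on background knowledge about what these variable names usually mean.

No

Backdoor paths from AdSpend to BrandLoyalty (paths whose first edge points into AdSpend):
  P1: AdSpend <- Conversion -> CouponUse <- PriceTier -> BrandLoyalty
  P2: AdSpend <- Conversion -> CouponUse -> WebVisits -> BrandLoyalty
Condition 1 (no descendant of AdSpend in the set): holds — descendants of AdSpend are {BrandLoyalty, Seasonality, WebVisits}; none are in {CouponUse}.
Condition 2 (every backdoor path blocked by {CouponUse}):
  P1: open — collider(s) CouponUse are conditioned on (or have a conditioned descendant) and no non-collider on the path is in the set.
  P2: blocked at chain node CouponUse ∈ conditioning set.
{CouponUse} does not satisfy the backdoor criterion.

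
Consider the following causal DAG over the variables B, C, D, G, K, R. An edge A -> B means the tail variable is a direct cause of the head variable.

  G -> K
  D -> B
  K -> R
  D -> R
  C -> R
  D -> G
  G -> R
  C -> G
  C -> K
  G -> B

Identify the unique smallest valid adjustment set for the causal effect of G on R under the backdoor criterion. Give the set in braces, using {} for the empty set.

{C, D}

Variables eligible for adjustment (non-descendants of G, excluding G and R): {C, D}.
Backdoor paths from G to R:
  P1: G <- D -> R
  P2: G <- C -> K -> R
  P3: G <- C -> R
The empty set is not sufficient: P1 (G <- D -> R) has no collider blocking it and no conditioned non-collider, so it is open.
Try {C, D}:
  P1: blocked at fork node D ∈ conditioning set.
  P2: blocked at fork node C ∈ conditioning set.
  P3: blocked at fork node C ∈ conditioning set.
{C, D} contains no descendant of G and blocks every backdoor path.
Every element of {C, D} is needed (dropping C leaves P2 open; dropping D leaves P1 open), so no proper subset is valid.
Among all size-2 subsets of the eligible variables, only {C, D} blocks every backdoor path, so it is the unique smallest valid adjustment set.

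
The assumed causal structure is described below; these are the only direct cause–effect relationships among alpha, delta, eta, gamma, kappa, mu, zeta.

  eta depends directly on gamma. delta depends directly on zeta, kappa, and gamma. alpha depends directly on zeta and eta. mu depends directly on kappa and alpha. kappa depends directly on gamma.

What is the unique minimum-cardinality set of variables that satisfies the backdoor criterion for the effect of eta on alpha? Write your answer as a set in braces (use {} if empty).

{}

Variables eligible for adjustment (non-descendants of eta, excluding eta and alpha): {delta, gamma, kappa, zeta}.
Backdoor paths from eta to alpha:
  P1: eta <- gamma -> kappa -> mu <- alpha
  P2: eta <- gamma -> kappa -> delta <- zeta -> alpha
  P3: eta <- gamma -> delta <- zeta -> alpha
  P4: eta <- gamma -> delta <- kappa -> mu <- alpha
Each backdoor path contains an unconditioned collider, so every path is already blocked with the empty conditioning set:
  P1: blocked at collider mu (neither it nor any descendant is in the conditioning set).
  P2: blocked at collider delta (neither it nor any descendant is in the conditioning set).
  P3: blocked at collider delta (neither it nor any descendant is in the conditioning set).
  P4: blocked at collider delta (neither it nor any descendant is in the conditioning set).
The empty set is therefore the unique smallest valid set.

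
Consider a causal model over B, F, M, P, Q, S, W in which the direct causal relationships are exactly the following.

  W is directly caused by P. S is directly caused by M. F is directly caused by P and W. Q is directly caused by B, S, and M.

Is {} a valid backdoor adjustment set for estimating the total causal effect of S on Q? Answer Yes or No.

No

Backdoor paths from S to Q (paths whose first edge points into S):
  P1: S <- M -> Q
Condition 1 (no descendant of S in the set): holds — descendants of S are {Q}; none are in {}.
Condition 2 (every backdoor path blocked by {}):
  P1: open — no interior node is in the conditioning set.
{} does not satisfy the backdoor criterion.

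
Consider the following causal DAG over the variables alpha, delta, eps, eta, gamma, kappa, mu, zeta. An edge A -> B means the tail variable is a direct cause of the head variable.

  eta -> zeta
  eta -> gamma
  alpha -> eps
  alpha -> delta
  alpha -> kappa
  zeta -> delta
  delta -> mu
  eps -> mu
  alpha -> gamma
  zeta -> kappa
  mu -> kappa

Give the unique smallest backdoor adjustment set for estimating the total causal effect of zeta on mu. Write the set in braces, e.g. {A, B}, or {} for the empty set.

{}

Variables eligible for adjustment (non-descendants of zeta, excluding zeta and mu): {alpha, eps, eta, gamma}.
Backdoor paths from zeta to mu:
  P1: zeta <- eta -> gamma <- alpha -> delta -> mu
  P2: zeta <- eta -> gamma <- alpha -> eps -> mu
  P3: zeta <- eta -> gamma <- alpha -> kappa <- mu
Each backdoor path contains an unconditioned collider, so every path is already blocked with the empty conditioning set:
  P1: blocked at collider gamma (neither it nor any descendant is in the conditioning set).
  P2: blocked at collider gamma (neither it nor any descendant is in the conditioning set).
  P3: blocked at collider gamma (neither it nor any descendant is in the conditioning set).
The empty set is therefore the unique smallest valid set.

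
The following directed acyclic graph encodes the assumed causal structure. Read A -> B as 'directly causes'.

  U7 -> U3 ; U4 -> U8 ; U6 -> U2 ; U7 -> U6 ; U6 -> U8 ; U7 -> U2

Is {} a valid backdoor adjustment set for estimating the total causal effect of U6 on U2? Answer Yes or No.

Backdoor paths from U6 to U2 (paths whose first edge points into U6):
  P1: U6 <- U7 -> U2
Condition 1 (no descendant of U6 in the set): holds — descendants of U6 are {U2, U8}; none are in {}.
Condition 2 (every backdoor path blocked by {}):
  P1: open — no interior node is in the conditioning set.
{} does not satisfy the backdoor criterion.

No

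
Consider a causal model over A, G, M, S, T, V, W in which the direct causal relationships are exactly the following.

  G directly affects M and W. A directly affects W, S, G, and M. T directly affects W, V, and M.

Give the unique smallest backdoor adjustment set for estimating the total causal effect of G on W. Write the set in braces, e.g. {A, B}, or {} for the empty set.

{A}

Variables eligible for adjustment (non-descendants of G, excluding G and W): {A, S, T, V}.
Backdoor paths from G to W:
  P1: G <- A -> M <- T -> W
  P2: G <- A -> W
The empty set is not sufficient: P2 (G <- A -> W) has no collider blocking it and no conditioned non-collider, so it is open.
Try {A}:
  P1: blocked at fork node A ∈ conditioning set.
  P2: blocked at fork node A ∈ conditioning set.
{A} contains no descendant of G and blocks every backdoor path.
No other singleton works — e.g. {T} leaves P2 open — so {A} is the unique smallest valid adjustment set.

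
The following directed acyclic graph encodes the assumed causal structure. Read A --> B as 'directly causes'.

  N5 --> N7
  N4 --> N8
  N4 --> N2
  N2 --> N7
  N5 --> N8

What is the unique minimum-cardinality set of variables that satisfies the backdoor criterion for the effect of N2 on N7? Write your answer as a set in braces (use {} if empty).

{}

Variables eligible for adjustment (non-descendants of N2, excluding N2 and N7): {N4, N5, N8}.
Backdoor paths from N2 to N7:
  P1: N2 <- N4 -> N8 <- N5 -> N7
Each backdoor path contains an unconditioned collider, so every path is already blocked with the empty conditioning set:
  P1: blocked at collider N8 (neither it nor any descendant is in the conditioning set).
The empty set is therefore the unique smallest valid set.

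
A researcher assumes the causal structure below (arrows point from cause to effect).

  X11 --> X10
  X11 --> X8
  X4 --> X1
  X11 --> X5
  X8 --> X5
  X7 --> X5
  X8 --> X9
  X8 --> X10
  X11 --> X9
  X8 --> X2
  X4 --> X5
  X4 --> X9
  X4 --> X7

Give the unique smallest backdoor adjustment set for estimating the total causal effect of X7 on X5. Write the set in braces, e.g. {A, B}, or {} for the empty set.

{X4}

Variables eligible for adjustment (non-descendants of X7, excluding X7 and X5): {X1, X10, X11, X2, X4, X8, X9}.
Backdoor paths from X7 to X5:
  P1: X7 <- X4 -> X9 <- X11 -> X8 -> X5
  P2: X7 <- X4 -> X9 <- X11 -> X10 <- X8 -> X5
  P3: X7 <- X4 -> X9 <- X11 -> X5
  P4: X7 <- X4 -> X9 <- X8 <- X11 -> X5
  P5: X7 <- X4 -> X9 <- X8 -> X10 <- X11 -> X5
  P6: X7 <- X4 -> X9 <- X8 -> X5
  P7: X7 <- X4 -> X5
The empty set is not sufficient: P7 (X7 <- X4 -> X5) has no collider blocking it and no conditioned non-collider, so it is open.
Try {X4}:
  P1: blocked at fork node X4 ∈ conditioning set.
  P2: blocked at fork node X4 ∈ conditioning set.
  P3: blocked at fork node X4 ∈ conditioning set.
  P4: blocked at fork node X4 ∈ conditioning set.
  P5: blocked at fork node X4 ∈ conditioning set.
  P6: blocked at fork node X4 ∈ conditioning set.
  P7: blocked at fork node X4 ∈ conditioning set.
{X4} contains no descendant of X7 and blocks every backdoor path.
No other singleton works — e.g. {X11} leaves P7 open — so {X4} is the unique smallest valid adjustment set.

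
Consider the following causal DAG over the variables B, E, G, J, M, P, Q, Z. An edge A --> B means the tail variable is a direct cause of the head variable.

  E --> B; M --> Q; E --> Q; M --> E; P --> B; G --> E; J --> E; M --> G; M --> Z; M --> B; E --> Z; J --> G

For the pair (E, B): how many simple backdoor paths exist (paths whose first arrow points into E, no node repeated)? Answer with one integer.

3

A backdoor path from E to B is any simple undirected path whose first edge points into E (i.e. leaves E via a parent).
Parents of E: {G, J, M}.
Enumerating:
  P1: E <- J -> G <- M -> B
  P2: E <- M -> B
  P3: E <- G <- M -> B
That exhausts the simple backdoor paths. Count: 3.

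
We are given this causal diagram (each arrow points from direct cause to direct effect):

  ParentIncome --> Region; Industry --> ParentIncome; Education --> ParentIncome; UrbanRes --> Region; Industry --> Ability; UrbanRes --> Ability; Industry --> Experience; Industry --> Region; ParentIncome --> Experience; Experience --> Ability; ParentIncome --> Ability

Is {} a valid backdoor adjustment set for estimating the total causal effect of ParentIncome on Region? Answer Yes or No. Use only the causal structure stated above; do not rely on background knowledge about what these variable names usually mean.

No

Backdoor paths from ParentIncome to Region (paths whose first edge points into ParentIncome):
  P1: ParentIncome <- Industry -> Region
  P2: ParentIncome <- Industry -> Experience -> Ability <- UrbanRes -> Region
  P3: ParentIncome <- Industry -> Ability <- UrbanRes -> Region
Condition 1 (no descendant of ParentIncome in the set): holds — descendants of ParentIncome are {Ability, Experience, Region}; none are in {}.
Condition 2 (every backdoor path blocked by {}):
  P1: open — no interior node is in the conditioning set.
  P2: blocked at collider Ability (neither it nor any descendant is in the conditioning set).
  P3: blocked at collider Ability (neither it nor any descendant is in the conditioning set).
{} does not satisfy the backdoor criterion.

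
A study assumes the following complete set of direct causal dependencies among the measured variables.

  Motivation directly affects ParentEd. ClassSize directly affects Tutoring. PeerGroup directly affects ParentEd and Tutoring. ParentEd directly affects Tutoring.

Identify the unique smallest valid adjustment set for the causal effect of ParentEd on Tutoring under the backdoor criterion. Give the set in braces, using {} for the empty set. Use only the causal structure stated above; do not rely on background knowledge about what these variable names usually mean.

{PeerGroup}

Variables eligible for adjustment (non-descendants of ParentEd, excluding ParentEd and Tutoring): {ClassSize, Motivation, PeerGroup}.
Backdoor paths from ParentEd to Tutoring:
  P1: ParentEd <- PeerGroup -> Tutoring
The empty set is not sufficient: P1 (ParentEd <- PeerGroup -> Tutoring) has no collider blocking it and no conditioned non-collider, so it is open.
Try {PeerGroup}:
  P1: blocked at fork node PeerGroup ∈ conditioning set.
{PeerGroup} contains no descendant of ParentEd and blocks every backdoor path.
No other singleton works — e.g. {ClassSize} leaves P1 open — so {PeerGroup} is the unique smallest valid adjustment set.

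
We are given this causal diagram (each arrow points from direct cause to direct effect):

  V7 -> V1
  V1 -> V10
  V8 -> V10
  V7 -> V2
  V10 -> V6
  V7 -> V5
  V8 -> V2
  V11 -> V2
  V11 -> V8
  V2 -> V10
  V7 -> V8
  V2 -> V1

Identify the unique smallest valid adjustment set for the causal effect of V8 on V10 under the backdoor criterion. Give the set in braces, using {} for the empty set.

Variables eligible for adjustment (non-descendants of V8, excluding V8 and V10): {V11, V5, V7}.
Backdoor paths from V8 to V10:
  P1: V8 <- V11 -> V2 <- V7 -> V1 -> V10
  P2: V8 <- V11 -> V2 -> V1 -> V10
  P3: V8 <- V11 -> V2 -> V10
  P4: V8 <- V7 -> V2 -> V1 -> V10
  P5: V8 <- V7 -> V2 -> V10
  P6: V8 <- V7 -> V1 <- V2 -> V10
  P7: V8 <- V7 -> V1 -> V10
The empty set is not sufficient: P2 (V8 <- V11 -> V2 -> V1 -> V10) has no collider blocking it and no conditioned non-collider, so it is open.
Try {V11, V7}:
  P1: blocked at fork node V11 ∈ conditioning set.
  P2: blocked at fork node V11 ∈ conditioning set.
  P3: blocked at fork node V11 ∈ conditioning set.
  P4: blocked at fork node V7 ∈ conditioning set.
  P5: blocked at fork node V7 ∈ conditioning set.
  P6: blocked at fork node V7 ∈ conditioning set.
  P7: blocked at fork node V7 ∈ conditioning set.
{V11, V7} contains no descendant of V8 and blocks every backdoor path.
Every element of {V11, V7} is needed (dropping V11 leaves P2 open; dropping V7 leaves P4 open), so no proper subset is valid.
Among all size-2 subsets of the eligible variables, only {V11, V7} blocks every backdoor path, so it is the unique smallest valid adjustment set.

{V11, V7}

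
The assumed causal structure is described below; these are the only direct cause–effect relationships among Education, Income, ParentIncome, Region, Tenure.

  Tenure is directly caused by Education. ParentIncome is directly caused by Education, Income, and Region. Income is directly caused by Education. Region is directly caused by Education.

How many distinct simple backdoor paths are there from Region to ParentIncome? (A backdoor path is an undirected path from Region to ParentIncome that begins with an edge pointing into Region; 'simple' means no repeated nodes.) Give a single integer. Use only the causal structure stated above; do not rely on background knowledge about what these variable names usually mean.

A backdoor path from Region to ParentIncome is any simple undirected path whose first edge points into Region (i.e. leaves Region via a parent).
Parents of Region: {Education}.
Enumerating:
  P1: Region <- Education -> Income -> ParentIncome
  P2: Region <- Education -> ParentIncome
That exhausts the simple backdoor paths. Count: 2.

2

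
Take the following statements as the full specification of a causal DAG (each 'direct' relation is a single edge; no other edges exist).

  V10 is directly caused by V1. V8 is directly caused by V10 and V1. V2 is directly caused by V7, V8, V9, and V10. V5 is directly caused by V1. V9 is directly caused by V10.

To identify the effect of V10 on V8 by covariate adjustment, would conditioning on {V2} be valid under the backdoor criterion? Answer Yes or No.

No

Backdoor paths from V10 to V8 (paths whose first edge points into V10):
  P1: V10 <- V1 -> V8
Condition 1 (no descendant of V10 in the set): FAILS — V2 is a descendant of V10.
Condition 2 (every backdoor path blocked by {V2}):
  P1: open — no interior node is in the conditioning set.
{V2} does not satisfy the backdoor criterion.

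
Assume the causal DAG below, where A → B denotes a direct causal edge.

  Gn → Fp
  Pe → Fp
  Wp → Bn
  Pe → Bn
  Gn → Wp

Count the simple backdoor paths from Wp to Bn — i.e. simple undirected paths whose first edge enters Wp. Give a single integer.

A backdoor path from Wp to Bn is any simple undirected path whose first edge points into Wp (i.e. leaves Wp via a parent).
Parents of Wp: {Gn}.
Enumerating:
  P1: Wp <- Gn -> Fp <- Pe -> Bn
That exhausts the simple backdoor paths. Count: 1.

1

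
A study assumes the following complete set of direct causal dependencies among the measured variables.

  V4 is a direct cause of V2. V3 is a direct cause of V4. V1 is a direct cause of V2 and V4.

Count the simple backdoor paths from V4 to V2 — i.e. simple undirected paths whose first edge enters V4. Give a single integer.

1

A backdoor path from V4 to V2 is any simple undirected path whose first edge points into V4 (i.e. leaves V4 via a parent).
Parents of V4: {V1, V3}.
Enumerating:
  P1: V4 <- V1 -> V2
That exhausts the simple backdoor paths. Count: 1.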